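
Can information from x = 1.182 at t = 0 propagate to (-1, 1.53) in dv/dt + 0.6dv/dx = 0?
No. Only data at x = -1.918 affects (-1, 1.53). Advection has one-way propagation along characteristics.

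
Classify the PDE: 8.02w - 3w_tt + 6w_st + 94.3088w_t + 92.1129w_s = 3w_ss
Rewriting in standard form: -3w_ss + 6w_st - 3w_tt + 92.1129w_s + 94.3088w_t + 8.02w = 0. A = -3, B = 6, C = -3. Discriminant B² - 4AC = 0. Since 0 = 0, parabolic.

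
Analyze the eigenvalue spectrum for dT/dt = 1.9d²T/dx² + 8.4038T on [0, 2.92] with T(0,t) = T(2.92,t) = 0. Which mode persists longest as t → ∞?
Eigenvalues: λₙ = 1.9n²π²/2.92² - 8.4038.
First three modes:
  n=1: λ₁ = 1.9π²/2.92² - 8.4038 ≈ -6.204
  n=2: λ₂ = 7.6π²/2.92² - 8.4038 ≈ 0.393
  n=3: λ₃ = 17.1π²/2.92² - 8.4038 ≈ 11.39
Since 1.9π²/2.92² ≈ 2.199 < 8.4038, λ₁ < 0.
The n=1 mode grows fastest (−λₙ is largest for n=1) → dominates.
Asymptotic: T ~ c₁ sin(πx/2.92) e^{6.204t} (exponential growth at rate −λ₁ ≈ 6.204).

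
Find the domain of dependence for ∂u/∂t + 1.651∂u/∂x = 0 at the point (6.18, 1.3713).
A single point: x = 3.9159837. The characteristic through (6.18, 1.3713) is x - 1.651t = const, so x = 6.18 - 1.651·1.3713 = 3.9159837.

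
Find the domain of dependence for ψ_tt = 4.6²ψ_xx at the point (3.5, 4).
Domain of dependence: [-14.9, 21.9]. Signals travel at speed 4.6, so data within |x - 3.5| ≤ 4.6·4 = 18.4 can reach the point.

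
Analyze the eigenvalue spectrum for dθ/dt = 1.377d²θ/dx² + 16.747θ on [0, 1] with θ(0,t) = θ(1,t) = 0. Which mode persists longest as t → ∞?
Eigenvalues: λₙ = 1.377n²π²/1² - 16.747.
First three modes:
  n=1: λ₁ = 1.377π² - 16.747 ≈ -3.157
  n=2: λ₂ = 5.508π² - 16.747 ≈ 37.615
  n=3: λ₃ = 12.393π² - 16.747 ≈ 105.567
Since 1.377π² ≈ 13.59 < 16.747, λ₁ < 0.
The n=1 mode grows fastest (−λₙ is largest for n=1) → dominates.
Asymptotic: θ ~ c₁ sin(πx/1) e^{3.157t} (exponential growth at rate −λ₁ ≈ 3.157).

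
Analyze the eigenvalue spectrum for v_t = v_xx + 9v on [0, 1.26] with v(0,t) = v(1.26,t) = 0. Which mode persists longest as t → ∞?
Eigenvalues: λₙ = n²π²/1.26² - 9.
First three modes:
  n=1: λ₁ = π²/1.26² - 9 ≈ -2.783
  n=2: λ₂ = 4π²/1.26² - 9 ≈ 15.867
  n=3: λ₃ = 9π²/1.26² - 9 ≈ 46.95
Since π²/1.26² ≈ 6.217 < 9, λ₁ < 0.
The n=1 mode grows fastest (−λₙ is largest for n=1) → dominates.
Asymptotic: v ~ c₁ sin(πx/1.26) e^{2.783t} (exponential growth at rate −λ₁ ≈ 2.783).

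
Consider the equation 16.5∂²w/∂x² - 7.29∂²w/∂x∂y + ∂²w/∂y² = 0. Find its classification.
Elliptic. (A = 16.5, B = -7.29, C = 1 gives B² - 4AC = -12.8559.)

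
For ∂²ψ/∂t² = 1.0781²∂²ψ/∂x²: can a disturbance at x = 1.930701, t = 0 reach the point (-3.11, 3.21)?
No. The domain of dependence is [-6.570701, 0.350701], and 1.930701 is outside this interval.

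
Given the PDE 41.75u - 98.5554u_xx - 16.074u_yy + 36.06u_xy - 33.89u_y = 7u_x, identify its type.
Rewriting in standard form: -98.5554u_xx + 36.06u_xy - 16.074u_yy - 7u_x - 33.89u_y + 41.75u = 0. The second-order coefficients are A = -98.5554, B = 36.06, C = -16.074. Since B² - 4AC = -5036.3943984 < 0, this is an elliptic PDE.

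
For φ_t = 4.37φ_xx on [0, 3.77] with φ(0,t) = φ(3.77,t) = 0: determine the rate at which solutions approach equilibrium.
Eigenvalues: λₙ = 4.37n²π²/3.77².
First three modes:
  n=1: λ₁ = 4.37π²/3.77² ≈ 3.035
  n=2: λ₂ = 17.48π²/3.77² ≈ 12.138 (4× faster decay)
  n=3: λ₃ = 39.33π²/3.77² ≈ 27.311 (9× faster decay)
As t → ∞, higher modes decay exponentially faster. The n=1 mode dominates: φ ~ c₁ sin(πx/3.77) e^{-λ₁t}.
Decay rate: λ₁ = 4.37π²/3.77² ≈ 3.035.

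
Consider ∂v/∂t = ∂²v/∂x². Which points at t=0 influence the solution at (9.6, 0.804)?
The entire real line. The heat equation has infinite propagation speed: any initial disturbance instantly affects all points (though exponentially small far away).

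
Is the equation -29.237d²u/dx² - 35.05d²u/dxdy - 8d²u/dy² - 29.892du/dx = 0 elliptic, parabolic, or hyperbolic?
Computing B² - 4AC with A = -29.237, B = -35.05, C = -8: discriminant = 292.9185 (positive). Answer: hyperbolic.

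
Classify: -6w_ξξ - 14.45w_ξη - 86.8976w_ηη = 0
Elliptic (discriminant = -1876.7399).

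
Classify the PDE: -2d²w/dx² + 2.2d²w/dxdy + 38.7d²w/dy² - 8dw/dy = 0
A = -2, B = 2.2, C = 38.7. Discriminant B² - 4AC = 314.44. Since 314.44 > 0, hyperbolic.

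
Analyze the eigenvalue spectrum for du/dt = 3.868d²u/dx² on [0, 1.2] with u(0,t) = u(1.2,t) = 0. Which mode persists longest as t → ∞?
Eigenvalues: λₙ = 3.868n²π²/1.2².
First three modes:
  n=1: λ₁ = 3.868π²/1.2² ≈ 26.511
  n=2: λ₂ = 15.472π²/1.2² ≈ 106.043 (4× faster decay)
  n=3: λ₃ = 34.812π²/1.2² ≈ 238.598 (9× faster decay)
As t → ∞, higher modes decay exponentially faster. The n=1 mode dominates: u ~ c₁ sin(πx/1.2) e^{-λ₁t}.
Decay rate: λ₁ = 3.868π²/1.2² ≈ 26.511.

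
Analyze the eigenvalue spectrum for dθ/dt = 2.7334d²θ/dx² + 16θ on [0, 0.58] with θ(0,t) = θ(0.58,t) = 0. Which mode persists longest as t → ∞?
Eigenvalues: λₙ = 2.7334n²π²/0.58² - 16.
First three modes:
  n=1: λ₁ = 2.7334π²/0.58² - 16 ≈ 64.195
  n=2: λ₂ = 10.9336π²/0.58² - 16 ≈ 304.78
  n=3: λ₃ = 24.6006π²/0.58² - 16 ≈ 705.754
Since 2.7334π²/0.58² ≈ 80.195 > 16, all λₙ > 0.
The n=1 mode decays slowest → dominates as t → ∞.
Asymptotic: θ ~ c₁ sin(πx/0.58) e^{-λ₁t} with decay rate λ₁ ≈ 64.195.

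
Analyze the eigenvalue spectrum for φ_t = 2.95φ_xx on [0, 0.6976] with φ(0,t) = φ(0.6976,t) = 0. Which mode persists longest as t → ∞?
Eigenvalues: λₙ = 2.95n²π²/0.6976².
First three modes:
  n=1: λ₁ = 2.95π²/0.6976² ≈ 59.829
  n=2: λ₂ = 11.8π²/0.6976² ≈ 239.314 (4× faster decay)
  n=3: λ₃ = 26.55π²/0.6976² ≈ 538.457 (9× faster decay)
As t → ∞, higher modes decay exponentially faster. The n=1 mode dominates: φ ~ c₁ sin(πx/0.6976) e^{-λ₁t}.
Decay rate: λ₁ = 2.95π²/0.6976² ≈ 59.829.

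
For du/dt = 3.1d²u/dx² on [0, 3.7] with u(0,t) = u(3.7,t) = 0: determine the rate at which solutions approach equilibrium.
Eigenvalues: λₙ = 3.1n²π²/3.7².
First three modes:
  n=1: λ₁ = 3.1π²/3.7² ≈ 2.235
  n=2: λ₂ = 12.4π²/3.7² ≈ 8.94 (4× faster decay)
  n=3: λ₃ = 27.9π²/3.7² ≈ 20.114 (9× faster decay)
As t → ∞, higher modes decay exponentially faster. The n=1 mode dominates: u ~ c₁ sin(πx/3.7) e^{-λ₁t}.
Decay rate: λ₁ = 3.1π²/3.7² ≈ 2.235.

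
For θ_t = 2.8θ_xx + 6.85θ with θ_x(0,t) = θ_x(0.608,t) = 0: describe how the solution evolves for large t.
θ grows unboundedly. With Neumann BCs the constant mode has diffusion eigenvalue 0, so any r > 0 makes it grow like e^(6.85t); solution grows exponentially.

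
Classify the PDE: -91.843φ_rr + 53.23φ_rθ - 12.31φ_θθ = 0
A = -91.843, B = 53.23, C = -12.31. Discriminant B² - 4AC = -1688.91642. Since -1688.91642 < 0, elliptic.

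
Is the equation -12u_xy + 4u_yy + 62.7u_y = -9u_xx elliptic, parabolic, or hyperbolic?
Rewriting in standard form: 9u_xx - 12u_xy + 4u_yy + 62.7u_y = 0. Computing B² - 4AC with A = 9, B = -12, C = 4: discriminant = 0 (zero). Answer: parabolic.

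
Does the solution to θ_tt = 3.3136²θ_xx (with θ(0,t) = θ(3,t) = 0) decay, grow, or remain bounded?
θ oscillates (no decay). Energy is conserved; the solution oscillates indefinitely as standing waves.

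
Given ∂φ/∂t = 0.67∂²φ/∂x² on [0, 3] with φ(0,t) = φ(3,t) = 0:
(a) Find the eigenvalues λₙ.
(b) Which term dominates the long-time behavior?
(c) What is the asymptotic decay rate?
Eigenvalues: λₙ = 0.67n²π²/3².
First three modes:
  n=1: λ₁ = 0.67π²/3² ≈ 0.735
  n=2: λ₂ = 2.68π²/3² ≈ 2.939 (4× faster decay)
  n=3: λ₃ = 6.03π²/3² ≈ 6.613 (9× faster decay)
As t → ∞, higher modes decay exponentially faster. The n=1 mode dominates: φ ~ c₁ sin(πx/3) e^{-λ₁t}.
Decay rate: λ₁ = 0.67π²/3² ≈ 0.735.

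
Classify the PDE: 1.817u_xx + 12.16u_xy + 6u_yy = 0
A = 1.817, B = 12.16, C = 6. Discriminant B² - 4AC = 104.2576. Since 104.2576 > 0, hyperbolic.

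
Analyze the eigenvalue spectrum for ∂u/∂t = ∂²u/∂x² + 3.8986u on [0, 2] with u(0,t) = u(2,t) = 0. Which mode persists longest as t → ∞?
Eigenvalues: λₙ = n²π²/2² - 3.8986.
First three modes:
  n=1: λ₁ = π²/2² - 3.8986 ≈ -1.431
  n=2: λ₂ = 4π²/2² - 3.8986 ≈ 5.971
  n=3: λ₃ = 9π²/2² - 3.8986 ≈ 18.308
Since π²/2² ≈ 2.467 < 3.8986, λ₁ < 0.
The n=1 mode grows fastest (−λₙ is largest for n=1) → dominates.
Asymptotic: u ~ c₁ sin(πx/2) e^{1.431t} (exponential growth at rate −λ₁ ≈ 1.431).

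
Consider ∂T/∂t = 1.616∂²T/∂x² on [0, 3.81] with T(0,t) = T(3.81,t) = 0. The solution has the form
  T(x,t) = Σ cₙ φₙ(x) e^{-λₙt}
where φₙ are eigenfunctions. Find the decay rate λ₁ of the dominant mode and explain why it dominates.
Eigenvalues: λₙ = 1.616n²π²/3.81².
First three modes:
  n=1: λ₁ = 1.616π²/3.81² ≈ 1.099
  n=2: λ₂ = 6.464π²/3.81² ≈ 4.395 (4× faster decay)
  n=3: λ₃ = 14.544π²/3.81² ≈ 9.889 (9× faster decay)
As t → ∞, higher modes decay exponentially faster. The n=1 mode dominates: T ~ c₁ sin(πx/3.81) e^{-λ₁t}.
Decay rate: λ₁ = 1.616π²/3.81² ≈ 1.099.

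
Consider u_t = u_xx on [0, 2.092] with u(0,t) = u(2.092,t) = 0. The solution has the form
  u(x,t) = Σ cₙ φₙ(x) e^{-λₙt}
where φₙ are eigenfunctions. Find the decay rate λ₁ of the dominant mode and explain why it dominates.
Eigenvalues: λₙ = n²π²/2.092².
First three modes:
  n=1: λ₁ = π²/2.092² ≈ 2.255
  n=2: λ₂ = 4π²/2.092² ≈ 9.021 (4× faster decay)
  n=3: λ₃ = 9π²/2.092² ≈ 20.296 (9× faster decay)
As t → ∞, higher modes decay exponentially faster. The n=1 mode dominates: u ~ c₁ sin(πx/2.092) e^{-λ₁t}.
Decay rate: λ₁ = π²/2.092² ≈ 2.255.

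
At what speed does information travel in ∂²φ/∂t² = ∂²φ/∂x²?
Speed = 1. Information travels along characteristics x = x₀ ± 1t.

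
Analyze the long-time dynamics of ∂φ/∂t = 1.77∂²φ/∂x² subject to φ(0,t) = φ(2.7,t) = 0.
Long-time behavior: φ → 0. Heat diffuses out through both boundaries.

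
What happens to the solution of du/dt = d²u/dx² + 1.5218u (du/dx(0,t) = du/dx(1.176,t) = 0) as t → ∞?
u grows unboundedly. With Neumann BCs the constant mode has diffusion eigenvalue 0, so any r > 0 makes it grow like e^(1.5218t); solution grows exponentially.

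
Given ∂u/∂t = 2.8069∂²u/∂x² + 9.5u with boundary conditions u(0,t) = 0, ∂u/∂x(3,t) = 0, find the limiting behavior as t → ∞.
u grows unboundedly. Reaction dominates diffusion (r=9.5 > κπ²/(4L²)≈0.77); solution grows exponentially.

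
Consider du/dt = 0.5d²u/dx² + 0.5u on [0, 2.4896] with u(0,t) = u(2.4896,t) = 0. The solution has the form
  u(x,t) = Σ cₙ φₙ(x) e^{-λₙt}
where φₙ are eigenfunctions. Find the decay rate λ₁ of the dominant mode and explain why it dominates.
Eigenvalues: λₙ = 0.5n²π²/2.4896² - 0.5.
First three modes:
  n=1: λ₁ = 0.5π²/2.4896² - 0.5 ≈ 0.296
  n=2: λ₂ = 2π²/2.4896² - 0.5 ≈ 2.685
  n=3: λ₃ = 4.5π²/2.4896² - 0.5 ≈ 6.666
Since 0.5π²/2.4896² ≈ 0.796 > 0.5, all λₙ > 0.
The n=1 mode decays slowest → dominates as t → ∞.
Asymptotic: u ~ c₁ sin(πx/2.4896) e^{-λ₁t} with decay rate λ₁ ≈ 0.296.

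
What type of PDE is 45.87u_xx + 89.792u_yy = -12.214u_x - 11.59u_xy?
Rewriting in standard form: 45.87u_xx + 11.59u_xy + 89.792u_yy + 12.214u_x = 0. With A = 45.87, B = 11.59, C = 89.792, the discriminant is -16340.70806. This is an elliptic PDE.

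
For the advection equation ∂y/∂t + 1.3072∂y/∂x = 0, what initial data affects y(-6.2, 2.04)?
A single point: x = -8.866688. The characteristic through (-6.2, 2.04) is x - 1.3072t = const, so x = -6.2 - 1.3072·2.04 = -8.866688.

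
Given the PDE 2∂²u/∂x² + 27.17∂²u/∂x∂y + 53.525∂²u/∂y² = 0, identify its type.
The second-order coefficients are A = 2, B = 27.17, C = 53.525. Since B² - 4AC = 310.0089 > 0, this is a hyperbolic PDE.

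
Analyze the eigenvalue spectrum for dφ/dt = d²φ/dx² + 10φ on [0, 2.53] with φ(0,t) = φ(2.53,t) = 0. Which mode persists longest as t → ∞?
Eigenvalues: λₙ = n²π²/2.53² - 10.
First three modes:
  n=1: λ₁ = π²/2.53² - 10 ≈ -8.458
  n=2: λ₂ = 4π²/2.53² - 10 ≈ -3.832
  n=3: λ₃ = 9π²/2.53² - 10 ≈ 3.877
Since π²/2.53² ≈ 1.542 < 10, λ₁ < 0.
The n=1 mode grows fastest (−λₙ is largest for n=1) → dominates.
Asymptotic: φ ~ c₁ sin(πx/2.53) e^{8.458t} (exponential growth at rate −λ₁ ≈ 8.458).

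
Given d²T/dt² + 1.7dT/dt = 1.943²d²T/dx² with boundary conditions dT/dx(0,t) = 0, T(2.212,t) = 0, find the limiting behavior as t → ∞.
T → 0. Damping (γ=1.7) dissipates energy; oscillations decay exponentially.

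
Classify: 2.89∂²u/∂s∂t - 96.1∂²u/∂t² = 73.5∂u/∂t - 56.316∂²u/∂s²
Rewriting in standard form: 56.316∂²u/∂s² + 2.89∂²u/∂s∂t - 96.1∂²u/∂t² - 73.5∂u/∂t = 0. Hyperbolic (discriminant = 21656.2225).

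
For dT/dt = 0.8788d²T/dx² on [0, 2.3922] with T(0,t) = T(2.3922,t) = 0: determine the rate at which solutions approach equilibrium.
Eigenvalues: λₙ = 0.8788n²π²/2.3922².
First three modes:
  n=1: λ₁ = 0.8788π²/2.3922² ≈ 1.516
  n=2: λ₂ = 3.5152π²/2.3922² ≈ 6.063 (4× faster decay)
  n=3: λ₃ = 7.9092π²/2.3922² ≈ 13.641 (9× faster decay)
As t → ∞, higher modes decay exponentially faster. The n=1 mode dominates: T ~ c₁ sin(πx/2.3922) e^{-λ₁t}.
Decay rate: λ₁ = 0.8788π²/2.3922² ≈ 1.516.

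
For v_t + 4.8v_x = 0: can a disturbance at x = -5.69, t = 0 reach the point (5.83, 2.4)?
Yes. The characteristic through (5.83, 2.4) passes through x = -5.69.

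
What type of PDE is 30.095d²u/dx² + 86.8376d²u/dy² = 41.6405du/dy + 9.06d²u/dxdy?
Rewriting in standard form: 30.095d²u/dx² - 9.06d²u/dxdy + 86.8376d²u/dy² - 41.6405du/dy = 0. With A = 30.095, B = -9.06, C = 86.8376, the discriminant is -10371.426688. This is an elliptic PDE.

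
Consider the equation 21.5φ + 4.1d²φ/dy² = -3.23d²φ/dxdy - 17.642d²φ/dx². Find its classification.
Rewriting in standard form: 17.642d²φ/dx² + 3.23d²φ/dxdy + 4.1d²φ/dy² + 21.5φ = 0. Elliptic. (A = 17.642, B = 3.23, C = 4.1 gives B² - 4AC = -278.8959.)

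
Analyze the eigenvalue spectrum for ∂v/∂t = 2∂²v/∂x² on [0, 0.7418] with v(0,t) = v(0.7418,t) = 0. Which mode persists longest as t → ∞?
Eigenvalues: λₙ = 2n²π²/0.7418².
First three modes:
  n=1: λ₁ = 2π²/0.7418² ≈ 35.872
  n=2: λ₂ = 8π²/0.7418² ≈ 143.488 (4× faster decay)
  n=3: λ₃ = 18π²/0.7418² ≈ 322.848 (9× faster decay)
As t → ∞, higher modes decay exponentially faster. The n=1 mode dominates: v ~ c₁ sin(πx/0.7418) e^{-λ₁t}.
Decay rate: λ₁ = 2π²/0.7418² ≈ 35.872.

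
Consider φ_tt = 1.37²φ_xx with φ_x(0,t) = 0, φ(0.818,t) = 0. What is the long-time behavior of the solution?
As t → ∞, φ oscillates (no decay). Energy is conserved; the solution oscillates indefinitely as standing waves.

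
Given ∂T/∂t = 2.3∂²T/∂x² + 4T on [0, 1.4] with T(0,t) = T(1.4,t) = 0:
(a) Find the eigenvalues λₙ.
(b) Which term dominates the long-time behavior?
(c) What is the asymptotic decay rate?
Eigenvalues: λₙ = 2.3n²π²/1.4² - 4.
First three modes:
  n=1: λ₁ = 2.3π²/1.4² - 4 ≈ 7.582
  n=2: λ₂ = 9.2π²/1.4² - 4 ≈ 42.327
  n=3: λ₃ = 20.7π²/1.4² - 4 ≈ 100.235
Since 2.3π²/1.4² ≈ 11.582 > 4, all λₙ > 0.
The n=1 mode decays slowest → dominates as t → ∞.
Asymptotic: T ~ c₁ sin(πx/1.4) e^{-λ₁t} with decay rate λ₁ ≈ 7.582.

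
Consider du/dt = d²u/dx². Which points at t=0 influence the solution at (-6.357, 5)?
The entire real line. The heat equation has infinite propagation speed: any initial disturbance instantly affects all points (though exponentially small far away).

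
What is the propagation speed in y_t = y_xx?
Infinite. The heat equation is parabolic, not hyperbolic, so disturbances propagate instantly.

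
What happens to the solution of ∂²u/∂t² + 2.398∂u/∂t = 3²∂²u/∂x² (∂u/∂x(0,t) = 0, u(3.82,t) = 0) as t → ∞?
u → 0. Damping (γ=2.398) dissipates energy; oscillations decay exponentially.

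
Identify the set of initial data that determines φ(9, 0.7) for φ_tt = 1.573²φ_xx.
Domain of dependence: [7.8989, 10.1011]. Signals travel at speed 1.573, so data within |x - 9| ≤ 1.573·0.7 = 1.1011 can reach the point.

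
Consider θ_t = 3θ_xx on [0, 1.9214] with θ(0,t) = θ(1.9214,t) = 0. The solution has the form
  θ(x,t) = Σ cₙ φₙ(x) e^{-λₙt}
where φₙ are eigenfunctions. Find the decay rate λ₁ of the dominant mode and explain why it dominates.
Eigenvalues: λₙ = 3n²π²/1.9214².
First three modes:
  n=1: λ₁ = 3π²/1.9214² ≈ 8.02
  n=2: λ₂ = 12π²/1.9214² ≈ 32.081 (4× faster decay)
  n=3: λ₃ = 27π²/1.9214² ≈ 72.182 (9× faster decay)
As t → ∞, higher modes decay exponentially faster. The n=1 mode dominates: θ ~ c₁ sin(πx/1.9214) e^{-λ₁t}.
Decay rate: λ₁ = 3π²/1.9214² ≈ 8.02.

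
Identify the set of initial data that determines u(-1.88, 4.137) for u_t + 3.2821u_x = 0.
A single point: x = -15.4580477. The characteristic through (-1.88, 4.137) is x - 3.2821t = const, so x = -1.88 - 3.2821·4.137 = -15.4580477.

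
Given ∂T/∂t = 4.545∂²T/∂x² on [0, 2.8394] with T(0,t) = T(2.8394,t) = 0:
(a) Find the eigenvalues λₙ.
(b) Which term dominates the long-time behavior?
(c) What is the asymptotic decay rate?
Eigenvalues: λₙ = 4.545n²π²/2.8394².
First three modes:
  n=1: λ₁ = 4.545π²/2.8394² ≈ 5.564
  n=2: λ₂ = 18.18π²/2.8394² ≈ 22.256 (4× faster decay)
  n=3: λ₃ = 40.905π²/2.8394² ≈ 50.075 (9× faster decay)
As t → ∞, higher modes decay exponentially faster. The n=1 mode dominates: T ~ c₁ sin(πx/2.8394) e^{-λ₁t}.
Decay rate: λ₁ = 4.545π²/2.8394² ≈ 5.564.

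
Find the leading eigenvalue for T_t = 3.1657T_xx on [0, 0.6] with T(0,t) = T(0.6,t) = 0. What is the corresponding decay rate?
Eigenvalues: λₙ = 3.1657n²π²/0.6².
First three modes:
  n=1: λ₁ = 3.1657π²/0.6² ≈ 86.789
  n=2: λ₂ = 12.6628π²/0.6² ≈ 347.158 (4× faster decay)
  n=3: λ₃ = 28.4913π²/0.6² ≈ 781.105 (9× faster decay)
As t → ∞, higher modes decay exponentially faster. The n=1 mode dominates: T ~ c₁ sin(πx/0.6) e^{-λ₁t}.
Decay rate: λ₁ = 3.1657π²/0.6² ≈ 86.789.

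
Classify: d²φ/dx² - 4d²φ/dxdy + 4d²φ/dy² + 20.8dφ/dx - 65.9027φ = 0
Parabolic (discriminant = 0).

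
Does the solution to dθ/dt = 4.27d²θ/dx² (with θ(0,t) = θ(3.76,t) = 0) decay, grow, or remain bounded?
θ → 0. Heat diffuses out through both boundaries.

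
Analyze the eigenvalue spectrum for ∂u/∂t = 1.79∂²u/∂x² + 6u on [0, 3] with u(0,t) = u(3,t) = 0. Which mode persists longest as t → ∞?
Eigenvalues: λₙ = 1.79n²π²/3² - 6.
First three modes:
  n=1: λ₁ = 1.79π²/3² - 6 ≈ -4.037
  n=2: λ₂ = 7.16π²/3² - 6 ≈ 1.852
  n=3: λ₃ = 16.11π²/3² - 6 ≈ 11.667
Since 1.79π²/3² ≈ 1.963 < 6, λ₁ < 0.
The n=1 mode grows fastest (−λₙ is largest for n=1) → dominates.
Asymptotic: u ~ c₁ sin(πx/3) e^{4.037t} (exponential growth at rate −λ₁ ≈ 4.037).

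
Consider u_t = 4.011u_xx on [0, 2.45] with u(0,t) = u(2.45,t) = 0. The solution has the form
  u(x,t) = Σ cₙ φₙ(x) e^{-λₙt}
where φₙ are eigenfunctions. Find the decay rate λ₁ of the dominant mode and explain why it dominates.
Eigenvalues: λₙ = 4.011n²π²/2.45².
First three modes:
  n=1: λ₁ = 4.011π²/2.45² ≈ 6.595
  n=2: λ₂ = 16.044π²/2.45² ≈ 26.38 (4× faster decay)
  n=3: λ₃ = 36.099π²/2.45² ≈ 59.356 (9× faster decay)
As t → ∞, higher modes decay exponentially faster. The n=1 mode dominates: u ~ c₁ sin(πx/2.45) e^{-λ₁t}.
Decay rate: λ₁ = 4.011π²/2.45² ≈ 6.595.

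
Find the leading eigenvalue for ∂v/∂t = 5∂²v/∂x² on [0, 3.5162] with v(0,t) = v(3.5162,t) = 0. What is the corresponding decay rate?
Eigenvalues: λₙ = 5n²π²/3.5162².
First three modes:
  n=1: λ₁ = 5π²/3.5162² ≈ 3.991
  n=2: λ₂ = 20π²/3.5162² ≈ 15.966 (4× faster decay)
  n=3: λ₃ = 45π²/3.5162² ≈ 35.922 (9× faster decay)
As t → ∞, higher modes decay exponentially faster. The n=1 mode dominates: v ~ c₁ sin(πx/3.5162) e^{-λ₁t}.
Decay rate: λ₁ = 5π²/3.5162² ≈ 3.991.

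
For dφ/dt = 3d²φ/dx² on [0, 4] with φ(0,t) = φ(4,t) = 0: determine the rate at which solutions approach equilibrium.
Eigenvalues: λₙ = 3n²π²/4².
First three modes:
  n=1: λ₁ = 3π²/4² ≈ 1.851
  n=2: λ₂ = 12π²/4² ≈ 7.402 (4× faster decay)
  n=3: λ₃ = 27π²/4² ≈ 16.655 (9× faster decay)
As t → ∞, higher modes decay exponentially faster. The n=1 mode dominates: φ ~ c₁ sin(πx/4) e^{-λ₁t}.
Decay rate: λ₁ = 3π²/4² ≈ 1.851.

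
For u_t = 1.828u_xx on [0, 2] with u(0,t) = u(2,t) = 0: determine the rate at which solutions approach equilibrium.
Eigenvalues: λₙ = 1.828n²π²/2².
First three modes:
  n=1: λ₁ = 1.828π²/2² ≈ 4.51
  n=2: λ₂ = 7.312π²/2² ≈ 18.042 (4× faster decay)
  n=3: λ₃ = 16.452π²/2² ≈ 40.594 (9× faster decay)
As t → ∞, higher modes decay exponentially faster. The n=1 mode dominates: u ~ c₁ sin(πx/2) e^{-λ₁t}.
Decay rate: λ₁ = 1.828π²/2² ≈ 4.51.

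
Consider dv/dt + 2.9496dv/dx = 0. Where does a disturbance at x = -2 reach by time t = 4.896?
At x = 12.4412416. The characteristic carries data from (-2, 0) to (12.4412416, 4.896).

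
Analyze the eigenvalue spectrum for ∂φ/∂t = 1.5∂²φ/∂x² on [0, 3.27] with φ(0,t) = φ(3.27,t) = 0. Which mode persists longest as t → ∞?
Eigenvalues: λₙ = 1.5n²π²/3.27².
First three modes:
  n=1: λ₁ = 1.5π²/3.27² ≈ 1.385
  n=2: λ₂ = 6π²/3.27² ≈ 5.538 (4× faster decay)
  n=3: λ₃ = 13.5π²/3.27² ≈ 12.461 (9× faster decay)
As t → ∞, higher modes decay exponentially faster. The n=1 mode dominates: φ ~ c₁ sin(πx/3.27) e^{-λ₁t}.
Decay rate: λ₁ = 1.5π²/3.27² ≈ 1.385.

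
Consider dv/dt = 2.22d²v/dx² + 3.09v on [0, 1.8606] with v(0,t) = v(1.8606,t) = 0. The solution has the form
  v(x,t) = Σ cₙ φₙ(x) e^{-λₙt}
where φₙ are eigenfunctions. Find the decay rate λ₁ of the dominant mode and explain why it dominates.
Eigenvalues: λₙ = 2.22n²π²/1.8606² - 3.09.
First three modes:
  n=1: λ₁ = 2.22π²/1.8606² - 3.09 ≈ 3.239
  n=2: λ₂ = 8.88π²/1.8606² - 3.09 ≈ 22.227
  n=3: λ₃ = 19.98π²/1.8606² - 3.09 ≈ 53.873
Since 2.22π²/1.8606² ≈ 6.329 > 3.09, all λₙ > 0.
The n=1 mode decays slowest → dominates as t → ∞.
Asymptotic: v ~ c₁ sin(πx/1.8606) e^{-λ₁t} with decay rate λ₁ ≈ 3.239.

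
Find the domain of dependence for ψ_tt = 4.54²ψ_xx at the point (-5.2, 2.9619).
Domain of dependence: [-18.647026, 8.247026]. Signals travel at speed 4.54, so data within |x - -5.2| ≤ 4.54·2.9619 = 13.447026 can reach the point.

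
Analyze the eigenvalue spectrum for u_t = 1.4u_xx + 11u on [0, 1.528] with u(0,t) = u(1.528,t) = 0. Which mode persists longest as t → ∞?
Eigenvalues: λₙ = 1.4n²π²/1.528² - 11.
First three modes:
  n=1: λ₁ = 1.4π²/1.528² - 11 ≈ -5.082
  n=2: λ₂ = 5.6π²/1.528² - 11 ≈ 12.672
  n=3: λ₃ = 12.6π²/1.528² - 11 ≈ 42.263
Since 1.4π²/1.528² ≈ 5.918 < 11, λ₁ < 0.
The n=1 mode grows fastest (−λₙ is largest for n=1) → dominates.
Asymptotic: u ~ c₁ sin(πx/1.528) e^{5.082t} (exponential growth at rate −λ₁ ≈ 5.082).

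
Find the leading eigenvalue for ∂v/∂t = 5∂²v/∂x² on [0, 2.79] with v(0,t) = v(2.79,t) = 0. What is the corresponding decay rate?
Eigenvalues: λₙ = 5n²π²/2.79².
First three modes:
  n=1: λ₁ = 5π²/2.79² ≈ 6.34
  n=2: λ₂ = 20π²/2.79² ≈ 25.358 (4× faster decay)
  n=3: λ₃ = 45π²/2.79² ≈ 57.056 (9× faster decay)
As t → ∞, higher modes decay exponentially faster. The n=1 mode dominates: v ~ c₁ sin(πx/2.79) e^{-λ₁t}.
Decay rate: λ₁ = 5π²/2.79² ≈ 6.34.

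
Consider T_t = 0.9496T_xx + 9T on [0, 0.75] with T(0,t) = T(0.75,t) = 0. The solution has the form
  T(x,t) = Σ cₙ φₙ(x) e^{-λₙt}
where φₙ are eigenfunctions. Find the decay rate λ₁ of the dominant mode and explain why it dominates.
Eigenvalues: λₙ = 0.9496n²π²/0.75² - 9.
First three modes:
  n=1: λ₁ = 0.9496π²/0.75² - 9 ≈ 7.662
  n=2: λ₂ = 3.7984π²/0.75² - 9 ≈ 57.647
  n=3: λ₃ = 8.5464π²/0.75² - 9 ≈ 140.955
Since 0.9496π²/0.75² ≈ 16.662 > 9, all λₙ > 0.
The n=1 mode decays slowest → dominates as t → ∞.
Asymptotic: T ~ c₁ sin(πx/0.75) e^{-λ₁t} with decay rate λ₁ ≈ 7.662.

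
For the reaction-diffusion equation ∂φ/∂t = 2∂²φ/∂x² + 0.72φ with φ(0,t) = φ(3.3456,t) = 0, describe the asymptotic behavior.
φ → 0. Diffusion dominates reaction (r=0.72 < κπ²/L²≈1.76); solution decays.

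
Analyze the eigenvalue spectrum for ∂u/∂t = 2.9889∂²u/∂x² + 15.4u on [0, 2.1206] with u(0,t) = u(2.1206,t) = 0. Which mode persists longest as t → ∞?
Eigenvalues: λₙ = 2.9889n²π²/2.1206² - 15.4.
First three modes:
  n=1: λ₁ = 2.9889π²/2.1206² - 15.4 ≈ -8.84
  n=2: λ₂ = 11.9556π²/2.1206² - 15.4 ≈ 10.839
  n=3: λ₃ = 26.9001π²/2.1206² - 15.4 ≈ 43.639
Since 2.9889π²/2.1206² ≈ 6.56 < 15.4, λ₁ < 0.
The n=1 mode grows fastest (−λₙ is largest for n=1) → dominates.
Asymptotic: u ~ c₁ sin(πx/2.1206) e^{8.84t} (exponential growth at rate −λ₁ ≈ 8.84).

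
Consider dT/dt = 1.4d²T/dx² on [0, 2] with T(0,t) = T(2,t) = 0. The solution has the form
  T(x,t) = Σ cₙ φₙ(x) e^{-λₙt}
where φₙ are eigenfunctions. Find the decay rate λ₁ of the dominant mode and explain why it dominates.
Eigenvalues: λₙ = 1.4n²π²/2².
First three modes:
  n=1: λ₁ = 1.4π²/2² ≈ 3.454
  n=2: λ₂ = 5.6π²/2² ≈ 13.817 (4× faster decay)
  n=3: λ₃ = 12.6π²/2² ≈ 31.089 (9× faster decay)
As t → ∞, higher modes decay exponentially faster. The n=1 mode dominates: T ~ c₁ sin(πx/2) e^{-λ₁t}.
Decay rate: λ₁ = 1.4π²/2² ≈ 3.454.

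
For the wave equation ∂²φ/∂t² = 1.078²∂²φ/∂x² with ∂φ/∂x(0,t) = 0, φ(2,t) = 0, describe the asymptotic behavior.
φ oscillates (no decay). Energy is conserved; the solution oscillates indefinitely as standing waves.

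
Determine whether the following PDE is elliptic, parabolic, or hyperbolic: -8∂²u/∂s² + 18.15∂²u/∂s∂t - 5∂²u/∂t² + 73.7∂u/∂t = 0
Coefficients: A = -8, B = 18.15, C = -5. B² - 4AC = 169.4225, which is positive, so the equation is hyperbolic.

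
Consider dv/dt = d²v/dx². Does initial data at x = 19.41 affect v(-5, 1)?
Yes, for any finite x. The heat equation has infinite propagation speed, so all initial data affects all points at any t > 0.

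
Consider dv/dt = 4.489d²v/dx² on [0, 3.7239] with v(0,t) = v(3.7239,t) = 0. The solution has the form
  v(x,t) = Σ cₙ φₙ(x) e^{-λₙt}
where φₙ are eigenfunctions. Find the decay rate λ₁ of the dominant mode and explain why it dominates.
Eigenvalues: λₙ = 4.489n²π²/3.7239².
First three modes:
  n=1: λ₁ = 4.489π²/3.7239² ≈ 3.195
  n=2: λ₂ = 17.956π²/3.7239² ≈ 12.779 (4× faster decay)
  n=3: λ₃ = 40.401π²/3.7239² ≈ 28.754 (9× faster decay)
As t → ∞, higher modes decay exponentially faster. The n=1 mode dominates: v ~ c₁ sin(πx/3.7239) e^{-λ₁t}.
Decay rate: λ₁ = 4.489π²/3.7239² ≈ 3.195.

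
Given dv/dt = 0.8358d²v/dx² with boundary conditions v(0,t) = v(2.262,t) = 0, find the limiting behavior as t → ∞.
v → 0. Heat diffuses out through both boundaries.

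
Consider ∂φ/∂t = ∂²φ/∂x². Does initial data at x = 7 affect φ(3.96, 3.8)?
Yes, for any finite x. The heat equation has infinite propagation speed, so all initial data affects all points at any t > 0.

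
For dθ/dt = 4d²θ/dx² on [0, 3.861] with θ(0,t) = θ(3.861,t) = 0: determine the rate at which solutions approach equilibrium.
Eigenvalues: λₙ = 4n²π²/3.861².
First three modes:
  n=1: λ₁ = 4π²/3.861² ≈ 2.648
  n=2: λ₂ = 16π²/3.861² ≈ 10.593 (4× faster decay)
  n=3: λ₃ = 36π²/3.861² ≈ 23.834 (9× faster decay)
As t → ∞, higher modes decay exponentially faster. The n=1 mode dominates: θ ~ c₁ sin(πx/3.861) e^{-λ₁t}.
Decay rate: λ₁ = 4π²/3.861² ≈ 2.648.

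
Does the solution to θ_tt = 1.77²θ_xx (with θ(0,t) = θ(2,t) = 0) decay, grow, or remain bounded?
θ oscillates (no decay). Energy is conserved; the solution oscillates indefinitely as standing waves.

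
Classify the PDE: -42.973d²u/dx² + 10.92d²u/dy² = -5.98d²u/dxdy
Rewriting in standard form: -42.973d²u/dx² + 5.98d²u/dxdy + 10.92d²u/dy² = 0. A = -42.973, B = 5.98, C = 10.92. Discriminant B² - 4AC = 1912.82104. Since 1912.82104 > 0, hyperbolic.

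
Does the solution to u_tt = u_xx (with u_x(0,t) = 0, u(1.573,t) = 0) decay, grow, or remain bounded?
u oscillates (no decay). Energy is conserved; the solution oscillates indefinitely as standing waves.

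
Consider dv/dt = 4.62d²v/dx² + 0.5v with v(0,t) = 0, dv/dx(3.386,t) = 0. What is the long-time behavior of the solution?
As t → ∞, v → 0. Diffusion dominates reaction (r=0.5 < κπ²/(4L²)≈0.99); solution decays.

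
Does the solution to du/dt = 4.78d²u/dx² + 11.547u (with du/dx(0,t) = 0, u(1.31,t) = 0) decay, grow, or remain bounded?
u grows unboundedly. Reaction dominates diffusion (r=11.547 > κπ²/(4L²)≈6.87); solution grows exponentially.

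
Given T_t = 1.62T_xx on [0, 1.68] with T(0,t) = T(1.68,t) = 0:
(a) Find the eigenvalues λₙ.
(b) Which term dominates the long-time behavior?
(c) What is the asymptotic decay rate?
Eigenvalues: λₙ = 1.62n²π²/1.68².
First three modes:
  n=1: λ₁ = 1.62π²/1.68² ≈ 5.665
  n=2: λ₂ = 6.48π²/1.68² ≈ 22.66 (4× faster decay)
  n=3: λ₃ = 14.58π²/1.68² ≈ 50.985 (9× faster decay)
As t → ∞, higher modes decay exponentially faster. The n=1 mode dominates: T ~ c₁ sin(πx/1.68) e^{-λ₁t}.
Decay rate: λ₁ = 1.62π²/1.68² ≈ 5.665.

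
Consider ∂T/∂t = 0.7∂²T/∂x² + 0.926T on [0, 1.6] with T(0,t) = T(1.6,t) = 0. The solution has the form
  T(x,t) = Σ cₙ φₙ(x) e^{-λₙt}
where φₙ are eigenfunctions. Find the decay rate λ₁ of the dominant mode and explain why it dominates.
Eigenvalues: λₙ = 0.7n²π²/1.6² - 0.926.
First three modes:
  n=1: λ₁ = 0.7π²/1.6² - 0.926 ≈ 1.773
  n=2: λ₂ = 2.8π²/1.6² - 0.926 ≈ 9.869
  n=3: λ₃ = 6.3π²/1.6² - 0.926 ≈ 23.362
Since 0.7π²/1.6² ≈ 2.699 > 0.926, all λₙ > 0.
The n=1 mode decays slowest → dominates as t → ∞.
Asymptotic: T ~ c₁ sin(πx/1.6) e^{-λ₁t} with decay rate λ₁ ≈ 1.773.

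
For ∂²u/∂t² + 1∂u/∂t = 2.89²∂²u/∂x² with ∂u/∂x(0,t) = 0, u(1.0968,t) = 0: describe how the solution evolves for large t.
u → 0. Damping (γ=1) dissipates energy; oscillations decay exponentially.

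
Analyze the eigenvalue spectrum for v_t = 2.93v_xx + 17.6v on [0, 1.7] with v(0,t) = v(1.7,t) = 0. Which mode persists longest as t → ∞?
Eigenvalues: λₙ = 2.93n²π²/1.7² - 17.6.
First three modes:
  n=1: λ₁ = 2.93π²/1.7² - 17.6 ≈ -7.594
  n=2: λ₂ = 11.72π²/1.7² - 17.6 ≈ 22.425
  n=3: λ₃ = 26.37π²/1.7² - 17.6 ≈ 72.456
Since 2.93π²/1.7² ≈ 10.006 < 17.6, λ₁ < 0.
The n=1 mode grows fastest (−λₙ is largest for n=1) → dominates.
Asymptotic: v ~ c₁ sin(πx/1.7) e^{7.594t} (exponential growth at rate −λ₁ ≈ 7.594).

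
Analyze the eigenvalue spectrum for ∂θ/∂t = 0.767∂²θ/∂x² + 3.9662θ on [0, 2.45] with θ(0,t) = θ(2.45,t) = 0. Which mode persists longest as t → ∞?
Eigenvalues: λₙ = 0.767n²π²/2.45² - 3.9662.
First three modes:
  n=1: λ₁ = 0.767π²/2.45² - 3.9662 ≈ -2.705
  n=2: λ₂ = 3.068π²/2.45² - 3.9662 ≈ 1.078
  n=3: λ₃ = 6.903π²/2.45² - 3.9662 ≈ 7.384
Since 0.767π²/2.45² ≈ 1.261 < 3.9662, λ₁ < 0.
The n=1 mode grows fastest (−λₙ is largest for n=1) → dominates.
Asymptotic: θ ~ c₁ sin(πx/2.45) e^{2.705t} (exponential growth at rate −λ₁ ≈ 2.705).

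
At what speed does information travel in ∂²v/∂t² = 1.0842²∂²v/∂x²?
Speed = 1.0842. Information travels along characteristics x = x₀ ± 1.0842t.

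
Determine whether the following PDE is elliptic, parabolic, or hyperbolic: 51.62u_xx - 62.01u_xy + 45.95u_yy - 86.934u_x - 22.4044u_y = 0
Coefficients: A = 51.62, B = -62.01, C = 45.95. B² - 4AC = -5642.5159, which is negative, so the equation is elliptic.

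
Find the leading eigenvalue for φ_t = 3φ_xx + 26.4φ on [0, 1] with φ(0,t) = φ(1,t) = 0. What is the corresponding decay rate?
Eigenvalues: λₙ = 3n²π²/1² - 26.4.
First three modes:
  n=1: λ₁ = 3π² - 26.4 ≈ 3.209
  n=2: λ₂ = 12π² - 26.4 ≈ 92.035
  n=3: λ₃ = 27π² - 26.4 ≈ 240.079
Since 3π² ≈ 29.609 > 26.4, all λₙ > 0.
The n=1 mode decays slowest → dominates as t → ∞.
Asymptotic: φ ~ c₁ sin(πx/1) e^{-λ₁t} with decay rate λ₁ ≈ 3.209.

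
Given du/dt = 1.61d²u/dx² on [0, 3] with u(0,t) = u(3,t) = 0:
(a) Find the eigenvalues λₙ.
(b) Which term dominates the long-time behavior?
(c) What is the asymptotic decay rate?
Eigenvalues: λₙ = 1.61n²π²/3².
First three modes:
  n=1: λ₁ = 1.61π²/3² ≈ 1.766
  n=2: λ₂ = 6.44π²/3² ≈ 7.062 (4× faster decay)
  n=3: λ₃ = 14.49π²/3² ≈ 15.89 (9× faster decay)
As t → ∞, higher modes decay exponentially faster. The n=1 mode dominates: u ~ c₁ sin(πx/3) e^{-λ₁t}.
Decay rate: λ₁ = 1.61π²/3² ≈ 1.766.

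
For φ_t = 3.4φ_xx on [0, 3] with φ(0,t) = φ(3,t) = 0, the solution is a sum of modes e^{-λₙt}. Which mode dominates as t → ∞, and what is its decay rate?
Eigenvalues: λₙ = 3.4n²π²/3².
First three modes:
  n=1: λ₁ = 3.4π²/3² ≈ 3.729
  n=2: λ₂ = 13.6π²/3² ≈ 14.914 (4× faster decay)
  n=3: λ₃ = 30.6π²/3² ≈ 33.557 (9× faster decay)
As t → ∞, higher modes decay exponentially faster. The n=1 mode dominates: φ ~ c₁ sin(πx/3) e^{-λ₁t}.
Decay rate: λ₁ = 3.4π²/3² ≈ 3.729.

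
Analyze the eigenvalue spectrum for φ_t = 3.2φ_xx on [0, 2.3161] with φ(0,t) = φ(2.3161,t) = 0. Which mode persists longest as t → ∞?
Eigenvalues: λₙ = 3.2n²π²/2.3161².
First three modes:
  n=1: λ₁ = 3.2π²/2.3161² ≈ 5.888
  n=2: λ₂ = 12.8π²/2.3161² ≈ 23.55 (4× faster decay)
  n=3: λ₃ = 28.8π²/2.3161² ≈ 52.988 (9× faster decay)
As t → ∞, higher modes decay exponentially faster. The n=1 mode dominates: φ ~ c₁ sin(πx/2.3161) e^{-λ₁t}.
Decay rate: λ₁ = 3.2π²/2.3161² ≈ 5.888.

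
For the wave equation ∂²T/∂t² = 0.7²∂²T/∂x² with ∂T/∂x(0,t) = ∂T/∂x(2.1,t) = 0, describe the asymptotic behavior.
T oscillates about a mean that drifts linearly in t (generically unbounded; no decay). There is no damping, so the nonconstant modes persist as standing waves (energy conserved, no decay). But with Neumann conditions at both ends the constant mode has eigenvalue 0: the spatial mean M(t) of T satisfies M'' = 0, so M(t) = M(0) + M'(0)·t. Unless the initial velocity has zero mean (∫T_t(x,0)dx = 0), the solution grows linearly in t (unbounded, though not exponentially); if it does have zero mean, the solution stays bounded and simply oscillates.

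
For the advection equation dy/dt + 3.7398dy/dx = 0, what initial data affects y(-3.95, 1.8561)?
A single point: x = -10.89144278. The characteristic through (-3.95, 1.8561) is x - 3.7398t = const, so x = -3.95 - 3.7398·1.8561 = -10.89144278.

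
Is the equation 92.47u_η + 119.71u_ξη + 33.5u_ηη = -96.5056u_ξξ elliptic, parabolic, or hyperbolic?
Rewriting in standard form: 96.5056u_ξξ + 119.71u_ξη + 33.5u_ηη + 92.47u_η = 0. Computing B² - 4AC with A = 96.5056, B = 119.71, C = 33.5: discriminant = 1398.7337 (positive). Answer: hyperbolic.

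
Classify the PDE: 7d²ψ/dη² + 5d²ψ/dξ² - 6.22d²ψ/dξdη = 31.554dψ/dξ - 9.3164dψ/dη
Rewriting in standard form: 5d²ψ/dξ² - 6.22d²ψ/dξdη + 7d²ψ/dη² - 31.554dψ/dξ + 9.3164dψ/dη = 0. A = 5, B = -6.22, C = 7. Discriminant B² - 4AC = -101.3116. Since -101.3116 < 0, elliptic.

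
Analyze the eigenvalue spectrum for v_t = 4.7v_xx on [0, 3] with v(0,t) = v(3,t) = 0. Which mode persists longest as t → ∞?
Eigenvalues: λₙ = 4.7n²π²/3².
First three modes:
  n=1: λ₁ = 4.7π²/3² ≈ 5.154
  n=2: λ₂ = 18.8π²/3² ≈ 20.617 (4× faster decay)
  n=3: λ₃ = 42.3π²/3² ≈ 46.387 (9× faster decay)
As t → ∞, higher modes decay exponentially faster. The n=1 mode dominates: v ~ c₁ sin(πx/3) e^{-λ₁t}.
Decay rate: λ₁ = 4.7π²/3² ≈ 5.154.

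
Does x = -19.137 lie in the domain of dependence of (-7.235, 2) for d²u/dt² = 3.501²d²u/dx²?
No. The domain of dependence is [-14.237, -0.233], and -19.137 is outside this interval.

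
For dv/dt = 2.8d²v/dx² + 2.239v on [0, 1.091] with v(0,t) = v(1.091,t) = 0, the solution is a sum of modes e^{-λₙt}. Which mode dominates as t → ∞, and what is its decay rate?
Eigenvalues: λₙ = 2.8n²π²/1.091² - 2.239.
First three modes:
  n=1: λ₁ = 2.8π²/1.091² - 2.239 ≈ 20.978
  n=2: λ₂ = 11.2π²/1.091² - 2.239 ≈ 90.629
  n=3: λ₃ = 25.2π²/1.091² - 2.239 ≈ 206.715
Since 2.8π²/1.091² ≈ 23.217 > 2.239, all λₙ > 0.
The n=1 mode decays slowest → dominates as t → ∞.
Asymptotic: v ~ c₁ sin(πx/1.091) e^{-λ₁t} with decay rate λ₁ ≈ 20.978.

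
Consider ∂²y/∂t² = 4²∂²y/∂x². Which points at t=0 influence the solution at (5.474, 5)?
Domain of dependence: [-14.526, 25.474]. Signals travel at speed 4, so data within |x - 5.474| ≤ 4·5 = 20 can reach the point.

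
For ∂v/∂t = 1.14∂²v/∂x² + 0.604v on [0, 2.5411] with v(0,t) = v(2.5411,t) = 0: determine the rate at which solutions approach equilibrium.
Eigenvalues: λₙ = 1.14n²π²/2.5411² - 0.604.
First three modes:
  n=1: λ₁ = 1.14π²/2.5411² - 0.604 ≈ 1.138
  n=2: λ₂ = 4.56π²/2.5411² - 0.604 ≈ 6.366
  n=3: λ₃ = 10.26π²/2.5411² - 0.604 ≈ 15.078
Since 1.14π²/2.5411² ≈ 1.742 > 0.604, all λₙ > 0.
The n=1 mode decays slowest → dominates as t → ∞.
Asymptotic: v ~ c₁ sin(πx/2.5411) e^{-λ₁t} with decay rate λ₁ ≈ 1.138.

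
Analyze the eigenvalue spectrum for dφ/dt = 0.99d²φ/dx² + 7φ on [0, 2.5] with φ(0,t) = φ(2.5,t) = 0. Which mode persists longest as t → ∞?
Eigenvalues: λₙ = 0.99n²π²/2.5² - 7.
First three modes:
  n=1: λ₁ = 0.99π²/2.5² - 7 ≈ -5.437
  n=2: λ₂ = 3.96π²/2.5² - 7 ≈ -0.747
  n=3: λ₃ = 8.91π²/2.5² - 7 ≈ 7.07
Since 0.99π²/2.5² ≈ 1.563 < 7, λ₁ < 0.
The n=1 mode grows fastest (−λₙ is largest for n=1) → dominates.
Asymptotic: φ ~ c₁ sin(πx/2.5) e^{5.437t} (exponential growth at rate −λ₁ ≈ 5.437).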